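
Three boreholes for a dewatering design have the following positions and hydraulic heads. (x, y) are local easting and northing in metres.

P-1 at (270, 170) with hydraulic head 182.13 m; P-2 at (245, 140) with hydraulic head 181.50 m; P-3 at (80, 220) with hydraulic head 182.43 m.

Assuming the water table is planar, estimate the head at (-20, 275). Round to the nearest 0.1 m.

183.1 m

With h = a·x + b·y + c and P-1 as origin, the differences give:
  (-25)·a + (-30)·b = -0.63
  (-190)·a + 50·b = +0.30
Eliminate b (×50 and ×(-30), subtract): -6950·a = -22.500 → a = ∂h/∂x = +0.003237
Back-substitute: b = ∂h/∂y = +0.01830.
h(-20, 275) = 182.13 + (+0.003237)·(-290) + (+0.01830)·(105) = 182.13 -0.939 +1.922 = 183.113 m.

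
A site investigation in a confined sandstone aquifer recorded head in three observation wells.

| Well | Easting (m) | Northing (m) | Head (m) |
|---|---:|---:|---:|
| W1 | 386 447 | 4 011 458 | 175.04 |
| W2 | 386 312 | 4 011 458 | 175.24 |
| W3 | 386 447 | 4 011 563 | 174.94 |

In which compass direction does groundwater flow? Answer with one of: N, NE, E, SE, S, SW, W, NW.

NE

∂h/∂x = (175.24 − 175.04) / (386312 − 386447) = -0.001481
∂h/∂y = (174.94 − 175.04) / (4011563 − 4011458) = -0.0009524
Flow = −∇h = (+0.001481 east, +0.0009524 north), which points northeast.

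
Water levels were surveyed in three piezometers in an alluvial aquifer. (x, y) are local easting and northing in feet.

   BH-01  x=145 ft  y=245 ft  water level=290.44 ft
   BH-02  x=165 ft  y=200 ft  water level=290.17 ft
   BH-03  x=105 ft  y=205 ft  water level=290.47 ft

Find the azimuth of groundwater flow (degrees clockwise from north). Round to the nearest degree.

Differences from BH-01: to BH-02 (Δx, Δy, Δh) = (20, -45, -0.27); to BH-03 = (-40, -40, +0.03).
Determinant of the coordinate differences = 20·(-40) − (-40)·(-45) = -2600.
∂h/∂x = [(-0.27)·(-40) − (+0.03)·(-45)] / -2600 = -0.004673
∂h/∂y = [20·(+0.03) − (-40)·(-0.27)] / -2600 = +0.003923
Flow direction (−∇h) has components (+0.004673 E, -0.003923 N).
Azimuth = atan2(E, N) = atan2(+0.004673, -0.003923) = 130.0° ≈ 130°.

130°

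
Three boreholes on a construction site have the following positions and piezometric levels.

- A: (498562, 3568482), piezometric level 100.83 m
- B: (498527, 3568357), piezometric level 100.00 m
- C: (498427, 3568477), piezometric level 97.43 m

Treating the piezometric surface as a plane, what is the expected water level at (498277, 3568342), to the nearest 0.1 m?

93.7 m

Three-point gradient (reference A): Δ to B = (-35, -125, -0.83), Δ to C = (-135, -5, -3.40).
∂h/∂x = +0.02520, ∂h/∂y = -0.0004162 (det = -16700).
h(498277, 3568342) = 100.83 + (+0.02520)·(-285) + (-0.0004162)·(-140) = 100.83 -7.182 +0.058 = 93.706 m.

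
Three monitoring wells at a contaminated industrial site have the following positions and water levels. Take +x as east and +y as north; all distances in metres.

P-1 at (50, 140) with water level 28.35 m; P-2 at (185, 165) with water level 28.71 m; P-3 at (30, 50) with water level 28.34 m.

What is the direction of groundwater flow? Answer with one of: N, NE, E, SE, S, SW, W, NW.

W

Differences from P-1: to P-2 (Δx, Δy, Δh) = (135, 25, +0.36); to P-3 = (-20, -90, -0.01).
Determinant of the coordinate differences = 135·(-90) − (-20)·25 = -11650.
∂h/∂x = [(+0.36)·(-90) − (-0.01)·25] / -11650 = +0.002760
∂h/∂y = [135·(-0.01) − (-20)·(+0.36)] / -11650 = -0.0005021
Flow = −∇h = (-0.002760 east, +0.0005021 north), which points west.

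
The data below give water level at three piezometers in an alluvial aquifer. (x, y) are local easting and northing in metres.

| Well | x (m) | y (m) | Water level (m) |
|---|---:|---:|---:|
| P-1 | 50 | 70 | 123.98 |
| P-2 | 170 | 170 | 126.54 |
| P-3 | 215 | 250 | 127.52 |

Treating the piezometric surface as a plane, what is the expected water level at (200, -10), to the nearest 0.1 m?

Differences from P-1: to P-2 (Δx, Δy, Δh) = (120, 100, +2.56); to P-3 = (165, 180, +3.54).
Solve a·Δx + b·Δy = Δh: det = 120·180 − 165·100 = 5100.
∂h/∂x = [(+2.56)·180 − (+3.54)·100] / 5100 = +0.02094
∂h/∂y = [120·(+3.54) − 165·(+2.56)] / 5100 = +0.0004706
h(200, -10) = 123.98 + (+0.02094)·(150) + (+0.0004706)·(-80) = 123.98 +3.141 -0.038 = 127.084 m.

127.1 m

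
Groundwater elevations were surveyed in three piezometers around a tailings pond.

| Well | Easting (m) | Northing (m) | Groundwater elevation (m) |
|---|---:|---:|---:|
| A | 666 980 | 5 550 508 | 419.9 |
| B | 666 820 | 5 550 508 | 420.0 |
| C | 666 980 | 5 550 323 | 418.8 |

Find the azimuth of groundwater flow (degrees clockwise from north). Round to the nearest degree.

∂h/∂x = (420.0 − 419.9) / (666820 − 666980) = -0.0006250
∂h/∂y = (418.8 − 419.9) / (5550323 − 5550508) = +0.005946
Flow direction (−∇h) has components (+0.0006250 E, -0.005946 N).
Azimuth = atan2(E, N) = atan2(+0.0006250, -0.005946) = 174.0° ≈ 174°.

174°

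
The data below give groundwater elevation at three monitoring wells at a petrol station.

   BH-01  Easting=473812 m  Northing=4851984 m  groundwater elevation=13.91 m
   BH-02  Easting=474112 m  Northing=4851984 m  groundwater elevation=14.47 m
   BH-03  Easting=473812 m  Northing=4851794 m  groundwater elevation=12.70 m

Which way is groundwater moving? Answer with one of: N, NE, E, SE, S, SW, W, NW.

S

∂h/∂x = (14.47 − 13.91) / (474112 − 473812) = +0.001867
∂h/∂y = (12.70 − 13.91) / (4851794 − 4851984) = +0.006368
Flow = −∇h = (-0.001867 east, -0.006368 north), which points south.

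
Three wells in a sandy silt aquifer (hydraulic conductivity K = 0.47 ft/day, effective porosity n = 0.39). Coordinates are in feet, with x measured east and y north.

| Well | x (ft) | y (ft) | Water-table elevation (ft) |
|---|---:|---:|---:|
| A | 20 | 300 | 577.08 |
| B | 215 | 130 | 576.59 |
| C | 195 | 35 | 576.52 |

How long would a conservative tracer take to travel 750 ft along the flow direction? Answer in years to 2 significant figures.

Three-point gradient (reference A): Δ to B = (195, -170, -0.49), Δ to C = (175, -265, -0.56).
∂h/∂x = -0.001580, ∂h/∂y = +0.001070 (det = -21925).
|∇h| = √(-0.001580² + 0.001070²) = 0.001908
Seepage velocity v = K·i/n = 0.47 × 0.001908 / 0.39 = 0.002299 ft/day.
t = 750 / 0.002299 = 3.262e+05 days = 893 years.

890 years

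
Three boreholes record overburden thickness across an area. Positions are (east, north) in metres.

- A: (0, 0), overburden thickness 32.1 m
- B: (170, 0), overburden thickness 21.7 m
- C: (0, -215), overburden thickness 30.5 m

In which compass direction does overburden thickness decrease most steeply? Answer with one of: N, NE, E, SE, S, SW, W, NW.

E

∂d/∂x = (21.7 − 32.1) / (170 − 0) = -0.06118
∂d/∂y = (30.5 − 32.1) / (-215 − 0) = +0.007442
Steepest decrease is along −∇f = (+0.06118 E, -0.007442 N) → east.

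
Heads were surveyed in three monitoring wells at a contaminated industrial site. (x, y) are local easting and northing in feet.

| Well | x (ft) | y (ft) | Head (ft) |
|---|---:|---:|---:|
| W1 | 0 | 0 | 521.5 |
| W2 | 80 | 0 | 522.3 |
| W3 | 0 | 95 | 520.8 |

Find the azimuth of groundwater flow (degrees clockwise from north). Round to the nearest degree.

306°

∂h/∂x = (522.3 − 521.5) / (80 − 0) = +0.010000
∂h/∂y = (520.8 − 521.5) / (95 − 0) = -0.007368
Flow direction (−∇h) has components (-0.010000 E, +0.007368 N).
Azimuth = atan2(E, N) = atan2(-0.010000, +0.007368) = 306.4° ≈ 306°.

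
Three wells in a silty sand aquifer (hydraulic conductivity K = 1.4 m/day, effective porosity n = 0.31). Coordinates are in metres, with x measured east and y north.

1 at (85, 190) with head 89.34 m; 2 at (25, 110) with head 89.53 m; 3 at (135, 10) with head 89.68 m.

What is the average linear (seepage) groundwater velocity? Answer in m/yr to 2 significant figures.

Differences from 1: to 2 (Δx, Δy, Δh) = (-60, -80, +0.19); to 3 = (50, -180, +0.34).
Determinant of the coordinate differences = (-60)·(-180) − 50·(-80) = 14800.
∂h/∂x = [(+0.19)·(-180) − (+0.34)·(-80)] / 14800 = -0.0004730
∂h/∂y = [(-60)·(+0.34) − 50·(+0.19)] / 14800 = -0.002020
|∇h| = √(-0.0004730² + -0.002020²) = 0.002075
Seepage velocity v = K·i/n = 1.4 × 0.002075 / 0.31 = 0.009371 m/day = 3.423 m/yr.

3.4 m/yr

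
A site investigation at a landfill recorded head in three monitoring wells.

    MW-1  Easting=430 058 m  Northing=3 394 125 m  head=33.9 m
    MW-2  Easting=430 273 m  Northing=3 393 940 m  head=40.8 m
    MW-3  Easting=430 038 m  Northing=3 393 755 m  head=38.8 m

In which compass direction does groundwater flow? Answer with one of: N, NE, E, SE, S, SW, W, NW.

NW

Differences from MW-1: to MW-2 (Δx, Δy, Δh) = (215, -185, +6.9); to MW-3 = (-20, -370, +4.9).
Solve a·Δx + b·Δy = Δh: det = 215·(-370) − (-20)·(-185) = -83250.
∂h/∂x = [(+6.9)·(-370) − (+4.9)·(-185)] / -83250 = +0.01978
∂h/∂y = [215·(+4.9) − (-20)·(+6.9)] / -83250 = -0.01431
Flow = −∇h = (-0.01978 east, +0.01431 north), which points northwest.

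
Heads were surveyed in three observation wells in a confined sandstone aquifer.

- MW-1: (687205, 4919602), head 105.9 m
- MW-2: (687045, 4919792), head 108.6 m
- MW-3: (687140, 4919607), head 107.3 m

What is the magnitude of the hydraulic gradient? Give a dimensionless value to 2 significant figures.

0.022

Differences from MW-1: to MW-2 (Δx, Δy, Δh) = (-160, 190, +2.7); to MW-3 = (-65, 5, +1.4).
Determinant of the coordinate differences = (-160)·5 − (-65)·190 = 11550.
∂h/∂x = [(+2.7)·5 − (+1.4)·190] / 11550 = -0.02186
∂h/∂y = [(-160)·(+1.4) − (-65)·(+2.7)] / 11550 = -0.004199
|∇h| = √(-0.02186² + -0.004199²) = 0.02226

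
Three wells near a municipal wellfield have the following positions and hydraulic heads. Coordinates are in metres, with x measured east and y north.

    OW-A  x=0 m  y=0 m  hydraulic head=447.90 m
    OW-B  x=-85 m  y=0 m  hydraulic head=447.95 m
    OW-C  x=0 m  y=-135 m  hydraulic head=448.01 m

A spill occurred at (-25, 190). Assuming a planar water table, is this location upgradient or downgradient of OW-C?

∂h/∂x = (447.95 − 447.90) / (-85 − 0) = -0.0005882
∂h/∂y = (448.01 − 447.90) / (-135 − 0) = -0.0008148
Head at (-25, 190) = 447.90 + (-0.0005882)·(-25) + (-0.0008148)·(190) = 447.76 m.
That is lower than the 448.01 m at OW-C, so the point is downgradient.

downgradient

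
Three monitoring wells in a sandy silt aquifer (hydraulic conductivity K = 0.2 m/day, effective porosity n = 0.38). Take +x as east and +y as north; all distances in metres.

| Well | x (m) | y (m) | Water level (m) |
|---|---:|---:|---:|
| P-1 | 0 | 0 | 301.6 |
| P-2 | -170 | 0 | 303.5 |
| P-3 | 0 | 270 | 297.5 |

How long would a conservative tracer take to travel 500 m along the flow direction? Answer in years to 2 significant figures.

∂h/∂x = (303.5 − 301.6) / (-170 − 0) = -0.01118
∂h/∂y = (297.5 − 301.6) / (270 − 0) = -0.01519
|∇h| = √(-0.01118² + -0.01519²) = 0.01886
Seepage velocity v = K·i/n = 0.2 × 0.01886 / 0.38 = 0.009926 m/day.
t = 500 / 0.009926 = 5.037e+04 days = 138 years.

140 years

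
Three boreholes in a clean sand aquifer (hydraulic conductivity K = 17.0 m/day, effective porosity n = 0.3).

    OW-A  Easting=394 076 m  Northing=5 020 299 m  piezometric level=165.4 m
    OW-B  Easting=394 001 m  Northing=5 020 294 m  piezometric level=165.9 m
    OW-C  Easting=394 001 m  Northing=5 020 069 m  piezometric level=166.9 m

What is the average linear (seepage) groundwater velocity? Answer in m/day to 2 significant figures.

Differences from OW-A: to OW-B (Δx, Δy, Δh) = (-75, -5, +0.5); to OW-C = (-75, -230, +1.5).
Solve a·Δx + b·Δy = Δh: det = (-75)·(-230) − (-75)·(-5) = 16875.
∂h/∂x = [(+0.5)·(-230) − (+1.5)·(-5)] / 16875 = -0.006370
∂h/∂y = [(-75)·(+1.5) − (-75)·(+0.5)] / 16875 = -0.004444
|∇h| = √(-0.006370² + -0.004444²) = 0.007767
Seepage velocity v = K·i/n = 17.0 × 0.007767 / 0.3 = 0.4401 m/day.

0.44 m/day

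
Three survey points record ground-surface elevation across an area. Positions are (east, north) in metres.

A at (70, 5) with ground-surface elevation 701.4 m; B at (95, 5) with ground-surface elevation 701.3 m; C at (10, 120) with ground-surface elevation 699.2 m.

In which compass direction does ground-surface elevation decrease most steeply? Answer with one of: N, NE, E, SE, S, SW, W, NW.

N

With z = a·x + b·y + c and A as origin, the differences give:
  25·a + 0·b = -0.1
  (-60)·a + 115·b = -2.2
Eliminate b (×115 and ×0, subtract): 2875·a = -11.50 → a = ∂z/∂x = -0.004000
Back-substitute: b = ∂z/∂y = -0.02122.
Steepest decrease is along −∇f = (+0.004000 E, +0.02122 N) → north.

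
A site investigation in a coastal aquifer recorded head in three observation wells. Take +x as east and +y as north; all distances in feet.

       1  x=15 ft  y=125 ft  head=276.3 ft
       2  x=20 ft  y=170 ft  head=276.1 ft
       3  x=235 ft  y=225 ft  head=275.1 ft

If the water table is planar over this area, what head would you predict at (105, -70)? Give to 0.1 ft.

276.8 ft

Differences from 1: to 2 (Δx, Δy, Δh) = (5, 45, -0.2); to 3 = (220, 100, -1.2).
Solve a·Δx + b·Δy = Δh: det = 5·100 − 220·45 = -9400.
∂h/∂x = [(-0.2)·100 − (-1.2)·45] / -9400 = -0.003617
∂h/∂y = [5·(-1.2) − 220·(-0.2)] / -9400 = -0.004043
h(105, -70) = 276.3 + (-0.003617)·(90) + (-0.004043)·(-195) = 276.3 -0.326 +0.788 = 276.763 ft.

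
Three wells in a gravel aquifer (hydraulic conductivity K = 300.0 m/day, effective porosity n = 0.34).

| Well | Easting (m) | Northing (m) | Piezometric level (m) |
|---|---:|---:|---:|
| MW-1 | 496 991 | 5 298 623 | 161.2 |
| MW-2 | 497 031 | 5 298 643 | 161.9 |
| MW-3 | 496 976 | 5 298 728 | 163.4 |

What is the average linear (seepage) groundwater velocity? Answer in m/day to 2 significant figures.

Taking MW-1 as reference: MW-2−MW-1 = (40, 20, +0.7); MW-3−MW-1 = (-15, 105, +2.2).
Solve a·Δx + b·Δy = Δh: det = 40·105 − (-15)·20 = 4500.
∂h/∂x = [(+0.7)·105 − (+2.2)·20] / 4500 = +0.006556
∂h/∂y = [40·(+2.2) − (-15)·(+0.7)] / 4500 = +0.02189
|∇h| = √(0.006556² + 0.02189²) = 0.02285
Seepage velocity v = K·i/n = 300.0 × 0.02285 / 0.34 = 20.16 m/day.

20 m/day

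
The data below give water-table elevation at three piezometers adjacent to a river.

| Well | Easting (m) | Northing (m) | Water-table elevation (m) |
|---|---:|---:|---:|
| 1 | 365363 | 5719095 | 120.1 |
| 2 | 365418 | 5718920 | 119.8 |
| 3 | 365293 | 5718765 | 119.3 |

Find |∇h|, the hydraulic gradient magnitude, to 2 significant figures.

0.0025

Differences from 1: to 2 (Δx, Δy, Δh) = (55, -175, -0.3); to 3 = (-70, -330, -0.8).
Determinant of the coordinate differences = 55·(-330) − (-70)·(-175) = -30400.
∂h/∂x = [(-0.3)·(-330) − (-0.8)·(-175)] / -30400 = +0.001349
∂h/∂y = [55·(-0.8) − (-70)·(-0.3)] / -30400 = +0.002138
|∇h| = √(0.001349² + 0.002138²) = 0.002528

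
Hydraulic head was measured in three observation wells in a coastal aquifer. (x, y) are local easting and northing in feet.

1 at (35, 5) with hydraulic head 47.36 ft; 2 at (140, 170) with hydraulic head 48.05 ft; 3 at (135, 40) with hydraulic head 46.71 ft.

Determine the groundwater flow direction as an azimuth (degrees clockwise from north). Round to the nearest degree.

With h = a·x + b·y + c and 1 as origin, the differences give:
  105·a + 165·b = +0.69
  100·a + 35·b = -0.65
Eliminate b (×35 and ×165, subtract): -12825·a = 131.400 → a = ∂h/∂x = -0.01025
Back-substitute: b = ∂h/∂y = +0.01070.
Flow direction (−∇h) has components (+0.01025 E, -0.01070 N).
Azimuth = atan2(E, N) = atan2(+0.01025, -0.01070) = 136.2° ≈ 136°.

136°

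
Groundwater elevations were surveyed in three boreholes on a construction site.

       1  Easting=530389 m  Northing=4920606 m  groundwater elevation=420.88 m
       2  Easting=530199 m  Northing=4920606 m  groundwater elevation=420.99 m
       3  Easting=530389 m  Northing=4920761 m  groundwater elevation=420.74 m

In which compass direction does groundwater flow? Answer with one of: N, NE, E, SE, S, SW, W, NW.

NE

∂h/∂x = (420.99 − 420.88) / (530199 − 530389) = -0.0005789
∂h/∂y = (420.74 − 420.88) / (4920761 − 4920606) = -0.0009032
Flow = −∇h = (+0.0005789 east, +0.0009032 north), which points northeast.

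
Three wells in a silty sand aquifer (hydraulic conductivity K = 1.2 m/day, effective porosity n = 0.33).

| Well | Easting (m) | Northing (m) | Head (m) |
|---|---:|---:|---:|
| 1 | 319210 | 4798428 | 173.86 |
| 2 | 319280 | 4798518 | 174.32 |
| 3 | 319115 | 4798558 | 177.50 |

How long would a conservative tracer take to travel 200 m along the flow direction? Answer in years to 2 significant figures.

With h = a·x + b·y + c and 1 as origin, the differences give:
  70·a + 90·b = +0.46
  (-95)·a + 130·b = +3.64
Eliminate b (×130 and ×90, subtract): 17650·a = -267.800 → a = ∂h/∂x = -0.01517
Back-substitute: b = ∂h/∂y = +0.01691.
|∇h| = √(-0.01517² + 0.01691²) = 0.02272
Seepage velocity v = K·i/n = 1.2 × 0.02272 / 0.33 = 0.08262 m/day.
t = 200 / 0.08262 = 2421 days = 6.63 years.

6.6 years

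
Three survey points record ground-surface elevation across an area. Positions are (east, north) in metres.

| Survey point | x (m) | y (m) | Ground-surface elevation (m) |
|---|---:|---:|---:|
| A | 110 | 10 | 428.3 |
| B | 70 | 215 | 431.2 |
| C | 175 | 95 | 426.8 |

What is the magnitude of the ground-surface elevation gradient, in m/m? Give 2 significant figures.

Three-point gradient (reference A): Δ to B = (-40, 205, +2.9), Δ to C = (65, 85, -1.5).
∂z/∂x = -0.03312, ∂z/∂y = +0.007683 (det = -16725).
|∇f| = √(-0.03312² + 0.007683²) = 0.034 m/m

0.034 m/m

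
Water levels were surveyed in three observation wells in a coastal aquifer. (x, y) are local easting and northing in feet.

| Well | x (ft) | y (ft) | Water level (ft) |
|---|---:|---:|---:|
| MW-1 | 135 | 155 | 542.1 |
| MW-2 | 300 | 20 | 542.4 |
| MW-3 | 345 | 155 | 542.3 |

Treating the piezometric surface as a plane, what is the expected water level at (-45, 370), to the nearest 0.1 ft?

541.7 ft

Differences from MW-1: to MW-2 (Δx, Δy, Δh) = (165, -135, +0.3); to MW-3 = (210, 0, +0.2).
Solve a·Δx + b·Δy = Δh: det = 165·0 − 210·(-135) = 28350.
∂h/∂x = [(+0.3)·0 − (+0.2)·(-135)] / 28350 = +0.0009524
∂h/∂y = [165·(+0.2) − 210·(+0.3)] / 28350 = -0.001058
h(-45, 370) = 542.1 + (+0.0009524)·(-180) + (-0.001058)·(215) = 542.1 -0.171 -0.228 = 541.701 ft.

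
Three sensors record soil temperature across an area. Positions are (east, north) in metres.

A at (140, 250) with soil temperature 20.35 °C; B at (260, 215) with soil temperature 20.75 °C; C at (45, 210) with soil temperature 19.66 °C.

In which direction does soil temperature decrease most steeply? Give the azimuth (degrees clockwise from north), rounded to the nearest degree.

Three-point gradient (reference A): Δ to B = (120, -35, +0.40), Δ to C = (-95, -40, -0.69).
∂T/∂x = +0.004942, ∂T/∂y = +0.005514 (det = -8125).
Steepest decrease is along −∇f: components (-0.004942 E, -0.005514 N).
Azimuth = atan2(-0.004942, -0.005514) = 221.9° ≈ 222°.

222°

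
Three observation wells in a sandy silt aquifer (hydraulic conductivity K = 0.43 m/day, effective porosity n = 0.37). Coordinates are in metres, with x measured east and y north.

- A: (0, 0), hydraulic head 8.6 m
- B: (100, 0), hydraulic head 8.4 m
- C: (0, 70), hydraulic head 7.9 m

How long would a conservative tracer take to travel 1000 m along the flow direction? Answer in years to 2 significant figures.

230 years

∂h/∂x = (8.4 − 8.6) / (100 − 0) = -0.002000
∂h/∂y = (7.9 − 8.6) / (70 − 0) = -0.010000
|∇h| = √(-0.002000² + -0.010000²) = 0.0102
Seepage velocity v = K·i/n = 0.43 × 0.0102 / 0.37 = 0.01185 m/day.
t = 1000 / 0.01185 = 8.439e+04 days = 231 years.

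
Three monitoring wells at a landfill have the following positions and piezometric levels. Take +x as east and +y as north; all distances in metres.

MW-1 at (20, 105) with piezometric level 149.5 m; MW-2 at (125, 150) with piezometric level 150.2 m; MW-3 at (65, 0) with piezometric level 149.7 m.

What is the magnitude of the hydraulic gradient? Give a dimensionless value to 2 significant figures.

0.0064

Differences from MW-1: to MW-2 (Δx, Δy, Δh) = (105, 45, +0.7); to MW-3 = (45, -105, +0.2).
Solve a·Δx + b·Δy = Δh: det = 105·(-105) − 45·45 = -13050.
∂h/∂x = [(+0.7)·(-105) − (+0.2)·45] / -13050 = +0.006322
∂h/∂y = [105·(+0.2) − 45·(+0.7)] / -13050 = +0.0008046
|∇h| = √(0.006322² + 0.0008046²) = 0.006373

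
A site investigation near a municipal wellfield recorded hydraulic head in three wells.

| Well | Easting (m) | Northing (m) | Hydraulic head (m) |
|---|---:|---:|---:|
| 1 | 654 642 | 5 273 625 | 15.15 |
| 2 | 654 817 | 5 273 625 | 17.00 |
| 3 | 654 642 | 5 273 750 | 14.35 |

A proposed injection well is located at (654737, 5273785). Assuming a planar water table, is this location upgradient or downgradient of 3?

upgradient

∂h/∂x = (17.00 − 15.15) / (654817 − 654642) = +0.01057
∂h/∂y = (14.35 − 15.15) / (5273750 − 5273625) = -0.006400
Head at (654737, 5273785) = 15.15 + (+0.01057)·(95) + (-0.006400)·(160) = 15.13 m.
That is higher than the 14.35 m at 3, so the point is upgradient.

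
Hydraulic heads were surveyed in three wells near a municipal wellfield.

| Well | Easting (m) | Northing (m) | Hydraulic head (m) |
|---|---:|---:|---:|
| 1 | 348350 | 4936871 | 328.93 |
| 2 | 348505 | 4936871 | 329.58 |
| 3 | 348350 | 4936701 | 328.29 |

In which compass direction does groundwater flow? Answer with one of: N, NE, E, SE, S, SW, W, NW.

∂h/∂x = (329.58 − 328.93) / (348505 − 348350) = +0.004194
∂h/∂y = (328.29 − 328.93) / (4936701 − 4936871) = +0.003765
Flow = −∇h = (-0.004194 east, -0.003765 north), which points southwest.

SW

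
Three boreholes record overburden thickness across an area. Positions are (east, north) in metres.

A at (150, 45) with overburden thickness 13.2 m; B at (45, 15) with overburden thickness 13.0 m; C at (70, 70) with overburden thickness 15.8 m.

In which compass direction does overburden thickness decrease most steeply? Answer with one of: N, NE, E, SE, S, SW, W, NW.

S

Taking A as reference: B−A = (-105, -30, -0.2); C−A = (-80, 25, +2.6).
Determinant of the coordinate differences = (-105)·25 − (-80)·(-30) = -5025.
∂d/∂x = [(-0.2)·25 − (+2.6)·(-30)] / -5025 = -0.01453
∂d/∂y = [(-105)·(+2.6) − (-80)·(-0.2)] / -5025 = +0.05751
Steepest decrease is along −∇f = (+0.01453 E, -0.05751 N) → south.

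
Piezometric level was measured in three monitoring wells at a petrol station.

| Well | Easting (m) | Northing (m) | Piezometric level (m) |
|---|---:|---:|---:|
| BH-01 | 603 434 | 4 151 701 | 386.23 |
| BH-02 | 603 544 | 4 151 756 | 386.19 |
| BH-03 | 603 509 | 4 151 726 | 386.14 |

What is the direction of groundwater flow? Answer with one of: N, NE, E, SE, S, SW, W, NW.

SE

With h = a·x + b·y + c and BH-01 as origin, the differences give:
  110·a + 55·b = -0.04
  75·a + 25·b = -0.09
Eliminate b (×25 and ×55, subtract): -1375·a = 3.950 → a = ∂h/∂x = -0.002873
Back-substitute: b = ∂h/∂y = +0.005018.
Flow = −∇h = (+0.002873 east, -0.005018 north), which points southeast.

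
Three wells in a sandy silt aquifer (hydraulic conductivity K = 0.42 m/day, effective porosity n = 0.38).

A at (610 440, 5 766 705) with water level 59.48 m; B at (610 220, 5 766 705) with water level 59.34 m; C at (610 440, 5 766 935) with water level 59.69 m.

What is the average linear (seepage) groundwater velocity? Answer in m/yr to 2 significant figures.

∂h/∂x = (59.34 − 59.48) / (610220 − 610440) = +0.0006364
∂h/∂y = (59.69 − 59.48) / (5766935 − 5766705) = +0.0009130
|∇h| = √(0.0006364² + 0.0009130²) = 0.001113
Seepage velocity v = K·i/n = 0.42 × 0.001113 / 0.38 = 0.00123 m/day = 0.4493 m/yr.

0.45 m/yr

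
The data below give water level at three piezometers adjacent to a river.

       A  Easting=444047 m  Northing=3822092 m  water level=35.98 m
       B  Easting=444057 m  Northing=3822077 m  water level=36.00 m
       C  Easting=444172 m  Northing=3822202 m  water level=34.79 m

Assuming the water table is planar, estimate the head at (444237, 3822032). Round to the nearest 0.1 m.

35.3 m

Taking A as reference: B−A = (10, -15, +0.02); C−A = (125, 110, -1.19).
Determinant of the coordinate differences = 10·110 − 125·(-15) = 2975.
∂h/∂x = [(+0.02)·110 − (-1.19)·(-15)] / 2975 = -0.005261
∂h/∂y = [10·(-1.19) − 125·(+0.02)] / 2975 = -0.004840
h(444237, 3822032) = 35.98 + (-0.005261)·(190) + (-0.004840)·(-60) = 35.98 -0.999 +0.290 = 35.271 m.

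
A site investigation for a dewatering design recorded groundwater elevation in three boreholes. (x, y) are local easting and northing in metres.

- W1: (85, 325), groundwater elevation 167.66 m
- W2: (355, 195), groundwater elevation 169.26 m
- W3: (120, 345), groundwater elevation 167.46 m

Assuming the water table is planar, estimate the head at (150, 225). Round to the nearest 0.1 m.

Differences from W1: to W2 (Δx, Δy, Δh) = (270, -130, +1.60); to W3 = (35, 20, -0.20).
Determinant of the coordinate differences = 270·20 − 35·(-130) = 9950.
∂h/∂x = [(+1.60)·20 − (-0.20)·(-130)] / 9950 = +0.0006030
∂h/∂y = [270·(-0.20) − 35·(+1.60)] / 9950 = -0.01106
h(150, 225) = 167.66 + (+0.0006030)·(65) + (-0.01106)·(-100) = 167.66 +0.039 +1.106 = 168.805 m.

168.8 m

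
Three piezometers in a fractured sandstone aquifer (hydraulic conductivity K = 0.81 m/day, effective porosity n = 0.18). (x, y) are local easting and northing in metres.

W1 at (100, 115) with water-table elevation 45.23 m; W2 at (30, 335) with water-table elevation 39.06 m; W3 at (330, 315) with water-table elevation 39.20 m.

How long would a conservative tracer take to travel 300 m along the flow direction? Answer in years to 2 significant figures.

Taking W1 as reference: W2−W1 = (-70, 220, -6.17); W3−W1 = (230, 200, -6.03).
Solve a·Δx + b·Δy = Δh: det = (-70)·200 − 230·220 = -64600.
∂h/∂x = [(-6.17)·200 − (-6.03)·220] / -64600 = -0.001433
∂h/∂y = [(-70)·(-6.03) − 230·(-6.17)] / -64600 = -0.02850
|∇h| = √(-0.001433² + -0.02850²) = 0.02854
Seepage velocity v = K·i/n = 0.81 × 0.02854 / 0.18 = 0.1284 m/day.
t = 300 / 0.1284 = 2336 days = 6.4 years.

6.4 years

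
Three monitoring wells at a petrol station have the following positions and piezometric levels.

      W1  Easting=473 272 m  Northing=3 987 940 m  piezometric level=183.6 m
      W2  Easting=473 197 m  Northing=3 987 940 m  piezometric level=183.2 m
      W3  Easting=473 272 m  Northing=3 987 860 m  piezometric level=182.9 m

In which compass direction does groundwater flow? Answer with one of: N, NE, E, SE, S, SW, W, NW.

∂h/∂x = (183.2 − 183.6) / (473197 − 473272) = +0.005333
∂h/∂y = (182.9 − 183.6) / (3987860 − 3987940) = +0.008750
Flow = −∇h = (-0.005333 east, -0.008750 north), which points southwest.

SW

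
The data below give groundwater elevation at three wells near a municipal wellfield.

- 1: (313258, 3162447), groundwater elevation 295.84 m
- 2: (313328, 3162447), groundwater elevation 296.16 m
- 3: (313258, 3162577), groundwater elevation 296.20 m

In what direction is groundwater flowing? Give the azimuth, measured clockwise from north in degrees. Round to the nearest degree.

∂h/∂x = (296.16 − 295.84) / (313328 − 313258) = +0.004571
∂h/∂y = (296.20 − 295.84) / (3162577 − 3162447) = +0.002769
Flow direction (−∇h) has components (-0.004571 E, -0.002769 N).
Azimuth = atan2(E, N) = atan2(-0.004571, -0.002769) = 238.8° ≈ 239°.

239°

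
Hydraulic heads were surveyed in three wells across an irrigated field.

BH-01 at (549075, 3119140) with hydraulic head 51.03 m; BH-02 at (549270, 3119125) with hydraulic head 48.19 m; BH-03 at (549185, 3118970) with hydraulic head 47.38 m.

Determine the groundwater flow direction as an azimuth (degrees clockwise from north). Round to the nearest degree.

Differences from BH-01: to BH-02 (Δx, Δy, Δh) = (195, -15, -2.84); to BH-03 = (110, -170, -3.65).
Determinant of the coordinate differences = 195·(-170) − 110·(-15) = -31500.
∂h/∂x = [(-2.84)·(-170) − (-3.65)·(-15)] / -31500 = -0.01359
∂h/∂y = [195·(-3.65) − 110·(-2.84)] / -31500 = +0.01268
Flow direction (−∇h) has components (+0.01359 E, -0.01268 N).
Azimuth = atan2(E, N) = atan2(+0.01359, -0.01268) = 133.0° ≈ 133°.

133°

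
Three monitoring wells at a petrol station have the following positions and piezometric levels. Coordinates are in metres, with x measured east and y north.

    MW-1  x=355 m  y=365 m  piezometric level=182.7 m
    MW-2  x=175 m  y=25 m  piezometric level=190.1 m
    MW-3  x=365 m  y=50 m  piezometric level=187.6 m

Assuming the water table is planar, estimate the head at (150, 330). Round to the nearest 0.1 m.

185.5 m

Taking MW-1 as reference: MW-2−MW-1 = (-180, -340, +7.4); MW-3−MW-1 = (10, -315, +4.9).
Solve a·Δx + b·Δy = Δh: det = (-180)·(-315) − 10·(-340) = 60100.
∂h/∂x = [(+7.4)·(-315) − (+4.9)·(-340)] / 60100 = -0.01106
∂h/∂y = [(-180)·(+4.9) − 10·(+7.4)] / 60100 = -0.01591
h(150, 330) = 182.7 + (-0.01106)·(-205) + (-0.01591)·(-35) = 182.7 +2.268 +0.557 = 185.525 m.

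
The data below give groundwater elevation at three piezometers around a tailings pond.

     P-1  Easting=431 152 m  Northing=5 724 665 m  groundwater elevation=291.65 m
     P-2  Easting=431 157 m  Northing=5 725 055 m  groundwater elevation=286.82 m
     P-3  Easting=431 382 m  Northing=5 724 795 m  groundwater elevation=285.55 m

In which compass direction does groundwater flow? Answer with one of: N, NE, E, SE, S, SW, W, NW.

NE

Three-point gradient (reference P-1): Δ to P-2 = (5, 390, -4.83), Δ to P-3 = (230, 130, -6.10).
∂h/∂x = -0.01966, ∂h/∂y = -0.01213 (det = -89050).
Flow = −∇h = (+0.01966 east, +0.01213 north), which points northeast.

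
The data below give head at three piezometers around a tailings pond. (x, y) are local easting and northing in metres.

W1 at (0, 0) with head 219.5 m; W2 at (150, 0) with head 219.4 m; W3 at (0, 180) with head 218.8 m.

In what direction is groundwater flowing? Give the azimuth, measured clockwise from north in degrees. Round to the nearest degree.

010°

∂h/∂x = (219.4 − 219.5) / (150 − 0) = -0.0006667
∂h/∂y = (218.8 − 219.5) / (180 − 0) = -0.003889
Flow direction (−∇h) has components (+0.0006667 E, +0.003889 N).
Azimuth = atan2(E, N) = atan2(+0.0006667, +0.003889) = 9.7° ≈ 010°.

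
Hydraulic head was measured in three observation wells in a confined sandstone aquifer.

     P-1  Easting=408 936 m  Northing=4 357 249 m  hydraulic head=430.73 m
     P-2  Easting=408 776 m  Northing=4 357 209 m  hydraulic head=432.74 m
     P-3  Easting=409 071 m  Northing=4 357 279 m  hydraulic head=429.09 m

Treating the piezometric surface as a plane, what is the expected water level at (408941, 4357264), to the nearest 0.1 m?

Taking P-1 as reference: P-2−P-1 = (-160, -40, +2.01); P-3−P-1 = (135, 30, -1.64).
Solve a·Δx + b·Δy = Δh: det = (-160)·30 − 135·(-40) = 600.
∂h/∂x = [(+2.01)·30 − (-1.64)·(-40)] / 600 = -0.008833
∂h/∂y = [(-160)·(-1.64) − 135·(+2.01)] / 600 = -0.01492
h(408941, 4357264) = 430.73 + (-0.008833)·(5) + (-0.01492)·(15) = 430.73 -0.044 -0.224 = 430.462 m.

430.5 m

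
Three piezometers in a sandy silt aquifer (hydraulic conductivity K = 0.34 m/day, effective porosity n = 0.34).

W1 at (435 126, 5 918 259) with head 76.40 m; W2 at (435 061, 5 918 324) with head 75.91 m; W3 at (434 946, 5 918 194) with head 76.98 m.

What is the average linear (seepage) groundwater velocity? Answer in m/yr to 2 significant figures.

Taking W1 as reference: W2−W1 = (-65, 65, -0.49); W3−W1 = (-180, -65, +0.58).
Solve a·Δx + b·Δy = Δh: det = (-65)·(-65) − (-180)·65 = 15925.
∂h/∂x = [(-0.49)·(-65) − (+0.58)·65] / 15925 = -0.0003673
∂h/∂y = [(-65)·(+0.58) − (-180)·(-0.49)] / 15925 = -0.007906
|∇h| = √(-0.0003673² + -0.007906²) = 0.007915
Seepage velocity v = K·i/n = 0.34 × 0.007915 / 0.34 = 0.007915 m/day = 2.891 m/yr.

2.9 m/yr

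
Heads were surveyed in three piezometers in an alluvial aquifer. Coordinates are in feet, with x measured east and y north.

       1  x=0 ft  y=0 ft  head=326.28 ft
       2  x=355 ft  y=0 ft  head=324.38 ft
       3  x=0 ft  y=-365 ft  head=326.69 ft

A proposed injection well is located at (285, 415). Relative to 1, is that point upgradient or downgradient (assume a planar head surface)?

downgradient

∂h/∂x = (324.38 − 326.28) / (355 − 0) = -0.005352
∂h/∂y = (326.69 − 326.28) / (-365 − 0) = -0.001123
Head at (285, 415) = 326.28 + (-0.005352)·(285) + (-0.001123)·(415) = 324.29 ft.
That is lower than the 326.28 ft at 1, so the point is downgradient.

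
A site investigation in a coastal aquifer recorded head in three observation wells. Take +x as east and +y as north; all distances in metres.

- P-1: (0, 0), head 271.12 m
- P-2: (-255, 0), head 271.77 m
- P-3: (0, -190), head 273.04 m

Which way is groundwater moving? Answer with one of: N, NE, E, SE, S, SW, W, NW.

∂h/∂x = (271.77 − 271.12) / (-255 − 0) = -0.002549
∂h/∂y = (273.04 − 271.12) / (-190 − 0) = -0.01011
Flow = −∇h = (+0.002549 east, +0.01011 north), which points north.

N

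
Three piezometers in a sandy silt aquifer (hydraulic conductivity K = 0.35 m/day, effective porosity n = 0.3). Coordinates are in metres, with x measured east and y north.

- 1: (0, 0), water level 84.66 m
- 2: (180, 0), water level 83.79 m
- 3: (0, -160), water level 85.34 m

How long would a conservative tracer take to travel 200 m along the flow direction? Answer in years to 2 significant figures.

∂h/∂x = (83.79 − 84.66) / (180 − 0) = -0.004833
∂h/∂y = (85.34 − 84.66) / (-160 − 0) = -0.004250
|∇h| = √(-0.004833² + -0.004250²) = 0.006436
Seepage velocity v = K·i/n = 0.35 × 0.006436 / 0.3 = 0.007509 m/day.
t = 200 / 0.007509 = 2.663e+04 days = 72.9 years.

73 years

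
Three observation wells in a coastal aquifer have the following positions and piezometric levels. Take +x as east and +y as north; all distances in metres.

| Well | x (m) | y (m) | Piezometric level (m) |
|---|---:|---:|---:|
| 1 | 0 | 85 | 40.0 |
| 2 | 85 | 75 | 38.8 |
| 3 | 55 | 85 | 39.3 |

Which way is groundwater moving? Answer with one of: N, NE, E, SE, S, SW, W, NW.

Taking 1 as reference: 2−1 = (85, -10, -1.2); 3−1 = (55, 0, -0.7).
Determinant of the coordinate differences = 85·0 − 55·(-10) = 550.
∂h/∂x = [(-1.2)·0 − (-0.7)·(-10)] / 550 = -0.01273
∂h/∂y = [85·(-0.7) − 55·(-1.2)] / 550 = +0.01182
Flow = −∇h = (+0.01273 east, -0.01182 north), which points southeast.

SE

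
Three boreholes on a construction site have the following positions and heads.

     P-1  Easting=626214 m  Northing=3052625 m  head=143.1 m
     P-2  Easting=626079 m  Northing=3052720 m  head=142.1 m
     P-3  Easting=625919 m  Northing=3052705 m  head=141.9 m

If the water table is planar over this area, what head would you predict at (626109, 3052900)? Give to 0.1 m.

140.8 m

Taking P-1 as reference: P-2−P-1 = (-135, 95, -1.0); P-3−P-1 = (-295, 80, -1.2).
Determinant of the coordinate differences = (-135)·80 − (-295)·95 = 17225.
∂h/∂x = [(-1.0)·80 − (-1.2)·95] / 17225 = +0.001974
∂h/∂y = [(-135)·(-1.2) − (-295)·(-1.0)] / 17225 = -0.007721
h(626109, 3052900) = 143.1 + (+0.001974)·(-105) + (-0.007721)·(275) = 143.1 -0.207 -2.123 = 140.769 m.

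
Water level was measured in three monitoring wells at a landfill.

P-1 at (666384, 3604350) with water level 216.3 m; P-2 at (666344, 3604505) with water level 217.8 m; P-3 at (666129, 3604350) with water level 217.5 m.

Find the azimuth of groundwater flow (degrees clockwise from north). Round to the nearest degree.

151°

With h = a·x + b·y + c and P-1 as origin, the differences give:
  (-40)·a + 155·b = +1.5
  (-255)·a + 0·b = +1.2
Eliminate b (×0 and ×155, subtract): 39525·a = -186.00 → a = ∂h/∂x = -0.004706
Back-substitute: b = ∂h/∂y = +0.008463.
Flow direction (−∇h) has components (+0.004706 E, -0.008463 N).
Azimuth = atan2(E, N) = atan2(+0.004706, -0.008463) = 150.9° ≈ 151°.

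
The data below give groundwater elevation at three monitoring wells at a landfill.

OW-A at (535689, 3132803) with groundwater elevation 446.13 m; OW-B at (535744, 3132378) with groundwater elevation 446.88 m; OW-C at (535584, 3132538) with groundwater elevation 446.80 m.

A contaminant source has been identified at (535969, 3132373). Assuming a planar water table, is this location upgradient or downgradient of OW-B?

downgradient

Taking OW-A as reference: OW-B−OW-A = (55, -425, +0.75); OW-C−OW-A = (-105, -265, +0.67).
Solve a·Δx + b·Δy = Δh: det = 55·(-265) − (-105)·(-425) = -59200.
∂h/∂x = [(+0.75)·(-265) − (+0.67)·(-425)] / -59200 = -0.001453
∂h/∂y = [55·(+0.67) − (-105)·(+0.75)] / -59200 = -0.001953
Head at (535969, 3132373) = 446.13 + (-0.001453)·(280) + (-0.001953)·(-430) = 446.56 m.
That is lower than the 446.88 m at OW-B, so the point is downgradient.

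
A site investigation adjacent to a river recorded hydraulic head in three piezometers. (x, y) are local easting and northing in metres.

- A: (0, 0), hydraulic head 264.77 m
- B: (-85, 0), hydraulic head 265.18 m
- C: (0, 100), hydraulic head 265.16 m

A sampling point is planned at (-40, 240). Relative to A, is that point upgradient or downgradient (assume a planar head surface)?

∂h/∂x = (265.18 − 264.77) / (-85 − 0) = -0.004824
∂h/∂y = (265.16 − 264.77) / (100 − 0) = +0.003900
Head at (-40, 240) = 264.77 + (-0.004824)·(-40) + (+0.003900)·(240) = 265.90 m.
That is higher than the 264.77 m at A, so the point is upgradient.

upgradient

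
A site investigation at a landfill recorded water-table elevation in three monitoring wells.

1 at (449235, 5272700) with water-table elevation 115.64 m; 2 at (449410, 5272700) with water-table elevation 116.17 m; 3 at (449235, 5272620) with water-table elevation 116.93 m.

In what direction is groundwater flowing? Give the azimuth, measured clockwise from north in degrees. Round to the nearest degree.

∂h/∂x = (116.17 − 115.64) / (449410 − 449235) = +0.003029
∂h/∂y = (116.93 − 115.64) / (5272620 − 5272700) = -0.01613
Flow direction (−∇h) has components (-0.003029 E, +0.01613 N).
Azimuth = atan2(E, N) = atan2(-0.003029, +0.01613) = 349.4° ≈ 349°.

349°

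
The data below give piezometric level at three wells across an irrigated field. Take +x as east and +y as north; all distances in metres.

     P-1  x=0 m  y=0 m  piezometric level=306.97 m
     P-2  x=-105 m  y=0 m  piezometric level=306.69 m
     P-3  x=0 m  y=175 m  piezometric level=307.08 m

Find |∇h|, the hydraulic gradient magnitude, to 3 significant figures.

0.00274

∂h/∂x = (306.69 − 306.97) / (-105 − 0) = +0.002667
∂h/∂y = (307.08 − 306.97) / (175 − 0) = +0.0006286
|∇h| = √(0.002667² + 0.0006286²) = 0.00274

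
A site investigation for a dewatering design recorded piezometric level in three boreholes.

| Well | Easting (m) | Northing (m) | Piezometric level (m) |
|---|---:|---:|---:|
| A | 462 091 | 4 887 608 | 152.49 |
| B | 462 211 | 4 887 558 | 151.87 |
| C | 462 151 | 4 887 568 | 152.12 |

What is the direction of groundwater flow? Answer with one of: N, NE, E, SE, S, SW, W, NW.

SE

Differences from A: to B (Δx, Δy, Δh) = (120, -50, -0.62); to C = (60, -40, -0.37).
Solve a·Δx + b·Δy = Δh: det = 120·(-40) − 60·(-50) = -1800.
∂h/∂x = [(-0.62)·(-40) − (-0.37)·(-50)] / -1800 = -0.003500
∂h/∂y = [120·(-0.37) − 60·(-0.62)] / -1800 = +0.004000
Flow = −∇h = (+0.003500 east, -0.004000 north), which points southeast.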